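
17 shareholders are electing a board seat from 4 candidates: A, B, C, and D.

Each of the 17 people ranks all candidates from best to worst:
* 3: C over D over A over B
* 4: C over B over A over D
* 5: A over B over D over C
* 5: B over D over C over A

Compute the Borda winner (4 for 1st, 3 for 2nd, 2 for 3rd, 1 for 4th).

B

A: 3×2 + 4×2 + 5×4 + 5×1 = 39
B: 3×1 + 4×3 + 5×3 + 5×4 = 50
C: 3×4 + 4×4 + 5×1 + 5×2 = 43
D: 3×3 + 4×1 + 5×2 + 5×3 = 38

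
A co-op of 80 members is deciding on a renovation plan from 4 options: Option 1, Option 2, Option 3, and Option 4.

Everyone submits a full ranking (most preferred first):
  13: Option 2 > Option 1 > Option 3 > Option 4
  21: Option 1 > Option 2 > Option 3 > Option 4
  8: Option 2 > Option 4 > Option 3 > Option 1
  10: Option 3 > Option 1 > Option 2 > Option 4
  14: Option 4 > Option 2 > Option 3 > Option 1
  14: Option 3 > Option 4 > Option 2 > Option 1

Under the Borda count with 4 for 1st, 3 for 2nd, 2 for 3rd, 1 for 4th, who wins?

Option 2

Option 1: 13×3 + 21×4 + 8×1 + 10×3 + 14×1 + 14×1 = 189
Option 2: 13×4 + 21×3 + 8×4 + 10×2 + 14×3 + 14×2 = 237
Option 3: 13×2 + 21×2 + 8×2 + 10×4 + 14×2 + 14×4 = 208
Option 4: 13×1 + 21×1 + 8×3 + 10×1 + 14×4 + 14×3 = 166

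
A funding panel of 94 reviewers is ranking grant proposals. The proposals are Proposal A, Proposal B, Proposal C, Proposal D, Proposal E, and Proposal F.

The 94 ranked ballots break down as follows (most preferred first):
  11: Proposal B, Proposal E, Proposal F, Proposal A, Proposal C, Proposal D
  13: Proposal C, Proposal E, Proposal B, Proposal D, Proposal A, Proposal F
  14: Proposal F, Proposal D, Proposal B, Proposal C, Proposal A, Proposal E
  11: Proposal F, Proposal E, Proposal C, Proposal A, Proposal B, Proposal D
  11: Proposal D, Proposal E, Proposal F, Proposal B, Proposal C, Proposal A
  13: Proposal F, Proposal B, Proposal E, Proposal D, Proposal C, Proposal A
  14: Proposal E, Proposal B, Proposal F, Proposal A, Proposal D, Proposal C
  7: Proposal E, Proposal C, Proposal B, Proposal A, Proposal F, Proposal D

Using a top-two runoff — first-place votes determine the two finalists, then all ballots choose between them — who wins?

Round 1 first-place votes: Proposal A 0, Proposal B 11, Proposal C 13, Proposal D 11, Proposal E 21, Proposal F 38. Proposal F and Proposal E advance.
Runoff: Proposal F is ranked above Proposal E on 38 ballots, Proposal E above Proposal F on 56.

Proposal E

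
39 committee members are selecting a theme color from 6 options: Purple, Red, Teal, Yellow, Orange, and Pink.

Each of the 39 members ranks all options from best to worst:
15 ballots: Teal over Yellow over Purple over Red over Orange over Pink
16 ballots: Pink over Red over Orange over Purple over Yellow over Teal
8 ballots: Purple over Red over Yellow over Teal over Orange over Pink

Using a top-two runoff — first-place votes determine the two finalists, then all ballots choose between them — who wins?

Round 1 first-place votes: Purple 8, Red 0, Teal 15, Yellow 0, Orange 0, Pink 16. Pink and Teal advance.
Runoff: Pink is ranked above Teal on 16 ballots, Teal above Pink on 23.

Teal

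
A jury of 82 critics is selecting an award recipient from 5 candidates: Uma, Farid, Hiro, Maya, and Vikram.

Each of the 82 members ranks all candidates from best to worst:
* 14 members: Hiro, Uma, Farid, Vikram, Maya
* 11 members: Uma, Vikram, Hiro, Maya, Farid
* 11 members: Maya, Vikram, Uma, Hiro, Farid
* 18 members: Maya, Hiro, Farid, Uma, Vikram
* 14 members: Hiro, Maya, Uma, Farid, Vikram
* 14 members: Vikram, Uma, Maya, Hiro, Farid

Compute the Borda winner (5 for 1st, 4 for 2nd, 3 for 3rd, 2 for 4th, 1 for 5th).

Uma: 14×4 + 11×5 + 11×3 + 18×2 + 14×3 + 14×4 = 278
Farid: 14×3 + 11×1 + 11×1 + 18×3 + 14×2 + 14×1 = 160
Hiro: 14×5 + 11×3 + 11×2 + 18×4 + 14×5 + 14×2 = 295
Maya: 14×1 + 11×2 + 11×5 + 18×5 + 14×4 + 14×3 = 279
Vikram: 14×2 + 11×4 + 11×4 + 18×1 + 14×1 + 14×5 = 218

Hiro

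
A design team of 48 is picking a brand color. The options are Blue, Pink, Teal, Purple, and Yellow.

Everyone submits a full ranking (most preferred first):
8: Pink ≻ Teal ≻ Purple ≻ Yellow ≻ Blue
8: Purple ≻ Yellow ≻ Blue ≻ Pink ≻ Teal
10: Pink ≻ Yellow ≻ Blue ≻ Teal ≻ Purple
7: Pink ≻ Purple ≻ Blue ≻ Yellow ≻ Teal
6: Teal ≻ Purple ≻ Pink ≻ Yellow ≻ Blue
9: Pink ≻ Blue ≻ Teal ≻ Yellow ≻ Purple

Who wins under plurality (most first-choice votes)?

Pink

First-place votes: Blue 0, Pink 34, Teal 6, Purple 8, Yellow 0.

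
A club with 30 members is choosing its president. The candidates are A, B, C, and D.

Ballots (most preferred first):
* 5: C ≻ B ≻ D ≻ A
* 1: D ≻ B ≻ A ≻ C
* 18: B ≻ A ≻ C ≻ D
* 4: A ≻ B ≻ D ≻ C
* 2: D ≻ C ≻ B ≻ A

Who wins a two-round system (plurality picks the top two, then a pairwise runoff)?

B

Round 1 first-place votes: A 4, B 18, C 5, D 3. B and C advance.
Runoff: B is ranked above C on 23 ballots, C above B on 7.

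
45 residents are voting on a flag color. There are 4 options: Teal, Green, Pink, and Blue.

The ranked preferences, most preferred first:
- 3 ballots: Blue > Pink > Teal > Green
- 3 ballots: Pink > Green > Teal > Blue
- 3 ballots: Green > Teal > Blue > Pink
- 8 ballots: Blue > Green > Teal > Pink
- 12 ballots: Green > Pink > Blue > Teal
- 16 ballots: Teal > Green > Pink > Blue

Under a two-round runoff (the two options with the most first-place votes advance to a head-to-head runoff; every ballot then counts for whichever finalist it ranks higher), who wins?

Green

Round 1 first-place votes: Teal 16, Green 15, Pink 3, Blue 11. Teal and Green advance.
Runoff: Teal is ranked above Green on 19 ballots, Green above Teal on 26.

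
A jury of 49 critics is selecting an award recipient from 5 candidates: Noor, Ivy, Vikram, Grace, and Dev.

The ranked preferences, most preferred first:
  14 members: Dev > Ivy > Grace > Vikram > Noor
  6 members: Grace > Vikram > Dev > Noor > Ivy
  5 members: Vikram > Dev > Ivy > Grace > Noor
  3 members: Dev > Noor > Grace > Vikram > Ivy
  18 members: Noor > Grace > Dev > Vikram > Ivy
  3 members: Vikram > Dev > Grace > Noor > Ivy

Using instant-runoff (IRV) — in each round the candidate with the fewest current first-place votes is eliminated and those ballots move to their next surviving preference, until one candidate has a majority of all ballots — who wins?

Dev

Round 1: Noor 18, Ivy 0, Vikram 8, Grace 6, Dev 17. Ivy eliminated.
Round 2: Noor 18, Vikram 8, Grace 6, Dev 17. Grace eliminated.
Round 3: Noor 18, Vikram 14, Dev 17. Vikram eliminated.
Round 4: Noor 18, Dev 31. Dev has a majority (≥25).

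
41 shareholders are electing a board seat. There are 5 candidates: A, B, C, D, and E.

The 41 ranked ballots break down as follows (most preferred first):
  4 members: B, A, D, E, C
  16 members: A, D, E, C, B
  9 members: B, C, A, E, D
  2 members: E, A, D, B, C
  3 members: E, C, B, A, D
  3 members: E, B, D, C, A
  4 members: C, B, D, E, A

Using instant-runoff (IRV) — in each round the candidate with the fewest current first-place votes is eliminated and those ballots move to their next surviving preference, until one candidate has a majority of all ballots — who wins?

Round 1: A 16, B 13, C 4, D 0, E 8. D eliminated.
Round 2: A 16, B 13, C 4, E 8. C eliminated.
Round 3: A 16, B 17, E 8. E eliminated.
Round 4: A 18, B 23. B has a majority (≥21).

B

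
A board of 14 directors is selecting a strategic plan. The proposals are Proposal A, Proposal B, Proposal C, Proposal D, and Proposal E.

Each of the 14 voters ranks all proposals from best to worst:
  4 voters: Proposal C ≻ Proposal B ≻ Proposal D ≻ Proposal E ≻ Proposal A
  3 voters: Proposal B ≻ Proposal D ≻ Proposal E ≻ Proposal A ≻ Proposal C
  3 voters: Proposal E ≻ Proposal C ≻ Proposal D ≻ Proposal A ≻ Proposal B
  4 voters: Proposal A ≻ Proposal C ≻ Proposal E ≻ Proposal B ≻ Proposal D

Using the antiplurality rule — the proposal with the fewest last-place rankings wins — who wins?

Proposal E

Last-place votes: Proposal A 4, Proposal B 3, Proposal C 3, Proposal D 4, Proposal E 0.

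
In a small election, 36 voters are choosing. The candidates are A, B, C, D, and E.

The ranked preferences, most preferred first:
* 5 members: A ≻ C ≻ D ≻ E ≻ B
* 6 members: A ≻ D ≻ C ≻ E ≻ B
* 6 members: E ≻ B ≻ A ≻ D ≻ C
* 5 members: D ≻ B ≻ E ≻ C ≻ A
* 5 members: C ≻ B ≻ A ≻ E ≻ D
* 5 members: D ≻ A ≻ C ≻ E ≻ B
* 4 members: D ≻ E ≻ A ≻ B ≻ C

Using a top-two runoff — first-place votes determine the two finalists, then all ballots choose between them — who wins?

A

Round 1 first-place votes: A 11, B 0, C 5, D 14, E 6. D and A advance.
Runoff: D is ranked above A on 14 ballots, A above D on 22.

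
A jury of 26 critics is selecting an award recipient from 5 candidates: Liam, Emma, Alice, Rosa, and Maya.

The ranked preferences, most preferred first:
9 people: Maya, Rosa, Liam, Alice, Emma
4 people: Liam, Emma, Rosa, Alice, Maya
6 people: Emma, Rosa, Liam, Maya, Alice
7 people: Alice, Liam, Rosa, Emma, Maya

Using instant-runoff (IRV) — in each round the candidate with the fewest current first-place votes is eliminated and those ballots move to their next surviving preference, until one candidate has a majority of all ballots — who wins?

Emma

Round 1: Liam 4, Emma 6, Alice 7, Rosa 0, Maya 9. Rosa eliminated.
Round 2: Liam 4, Emma 6, Alice 7, Maya 9. Liam eliminated.
Round 3: Emma 10, Alice 7, Maya 9. Alice eliminated.
Round 4: Emma 17, Maya 9. Emma has a majority (≥14).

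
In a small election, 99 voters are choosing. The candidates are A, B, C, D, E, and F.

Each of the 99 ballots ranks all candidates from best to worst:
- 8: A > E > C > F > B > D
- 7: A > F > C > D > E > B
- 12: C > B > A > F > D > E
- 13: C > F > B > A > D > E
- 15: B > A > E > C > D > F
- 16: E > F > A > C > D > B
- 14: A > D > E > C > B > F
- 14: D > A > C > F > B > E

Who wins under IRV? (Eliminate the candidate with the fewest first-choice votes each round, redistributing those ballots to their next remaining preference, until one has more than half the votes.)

A

Round 1: A 29, B 15, C 25, D 14, E 16, F 0. F eliminated.
Round 2: A 29, B 15, C 25, D 14, E 16. D eliminated.
Round 3: A 43, B 15, C 25, E 16. B eliminated.
Round 4: A 58, C 25, E 16. A has a majority (≥50).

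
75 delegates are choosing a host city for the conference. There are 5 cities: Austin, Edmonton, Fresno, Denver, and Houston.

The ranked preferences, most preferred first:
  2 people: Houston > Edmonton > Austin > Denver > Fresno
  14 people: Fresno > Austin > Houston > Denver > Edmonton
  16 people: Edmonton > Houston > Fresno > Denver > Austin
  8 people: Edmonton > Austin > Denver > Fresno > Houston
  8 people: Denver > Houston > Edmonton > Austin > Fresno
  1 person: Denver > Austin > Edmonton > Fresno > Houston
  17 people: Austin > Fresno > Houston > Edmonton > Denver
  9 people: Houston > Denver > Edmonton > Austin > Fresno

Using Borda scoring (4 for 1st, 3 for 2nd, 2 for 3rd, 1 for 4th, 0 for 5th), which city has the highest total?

Austin: 2×2 + 14×3 + 16×0 + 8×3 + 8×1 + 1×3 + 17×4 + 9×1 = 158
Edmonton: 2×3 + 14×0 + 16×4 + 8×4 + 8×2 + 1×2 + 17×1 + 9×2 = 155
Fresno: 2×0 + 14×4 + 16×2 + 8×1 + 8×0 + 1×1 + 17×3 + 9×0 = 148
Denver: 2×1 + 14×1 + 16×1 + 8×2 + 8×4 + 1×4 + 17×0 + 9×3 = 111
Houston: 2×4 + 14×2 + 16×3 + 8×0 + 8×3 + 1×0 + 17×2 + 9×4 = 178

Houston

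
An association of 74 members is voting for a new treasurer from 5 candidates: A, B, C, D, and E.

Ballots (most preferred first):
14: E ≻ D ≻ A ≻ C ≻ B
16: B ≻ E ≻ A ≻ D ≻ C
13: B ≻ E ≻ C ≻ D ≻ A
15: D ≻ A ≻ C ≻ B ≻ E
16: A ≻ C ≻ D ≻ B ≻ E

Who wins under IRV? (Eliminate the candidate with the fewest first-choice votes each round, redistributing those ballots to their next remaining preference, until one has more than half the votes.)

D

Round 1: A 16, B 29, C 0, D 15, E 14. C eliminated.
Round 2: A 16, B 29, D 15, E 14. E eliminated.
Round 3: A 16, B 29, D 29. A eliminated.
Round 4: B 29, D 45. D has a majority (≥38).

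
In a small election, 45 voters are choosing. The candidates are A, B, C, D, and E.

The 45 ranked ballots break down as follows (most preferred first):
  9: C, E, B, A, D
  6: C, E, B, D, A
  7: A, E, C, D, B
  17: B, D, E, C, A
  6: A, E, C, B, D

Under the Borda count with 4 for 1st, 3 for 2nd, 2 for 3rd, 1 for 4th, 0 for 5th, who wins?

E

A: 9×1 + 6×0 + 7×4 + 17×0 + 6×4 = 61
B: 9×2 + 6×2 + 7×0 + 17×4 + 6×1 = 104
C: 9×4 + 6×4 + 7×2 + 17×1 + 6×2 = 103
D: 9×0 + 6×1 + 7×1 + 17×3 + 6×0 = 64
E: 9×3 + 6×3 + 7×3 + 17×2 + 6×3 = 118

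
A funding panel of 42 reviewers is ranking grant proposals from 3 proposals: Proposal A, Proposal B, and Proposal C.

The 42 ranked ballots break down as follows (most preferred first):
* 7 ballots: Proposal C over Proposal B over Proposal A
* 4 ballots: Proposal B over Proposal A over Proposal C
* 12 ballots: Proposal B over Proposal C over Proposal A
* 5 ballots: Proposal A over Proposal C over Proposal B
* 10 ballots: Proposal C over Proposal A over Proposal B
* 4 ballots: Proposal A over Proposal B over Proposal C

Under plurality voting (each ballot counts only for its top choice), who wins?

First-place votes: Proposal A 9, Proposal B 16, Proposal C 17.

Proposal C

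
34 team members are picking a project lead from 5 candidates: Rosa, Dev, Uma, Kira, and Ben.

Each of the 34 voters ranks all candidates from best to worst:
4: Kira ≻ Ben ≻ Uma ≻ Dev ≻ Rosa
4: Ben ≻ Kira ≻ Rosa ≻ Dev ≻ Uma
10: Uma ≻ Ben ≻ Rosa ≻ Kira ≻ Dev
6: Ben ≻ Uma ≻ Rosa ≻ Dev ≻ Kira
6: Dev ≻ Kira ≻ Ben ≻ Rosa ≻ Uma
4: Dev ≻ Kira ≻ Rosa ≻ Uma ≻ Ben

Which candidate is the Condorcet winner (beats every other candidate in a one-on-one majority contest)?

Ben

Ben vs Rosa: 30–4
Ben vs Dev: 24–10
Ben vs Uma: 20–14
Ben vs Kira: 20–14
Ben beats every other candidate.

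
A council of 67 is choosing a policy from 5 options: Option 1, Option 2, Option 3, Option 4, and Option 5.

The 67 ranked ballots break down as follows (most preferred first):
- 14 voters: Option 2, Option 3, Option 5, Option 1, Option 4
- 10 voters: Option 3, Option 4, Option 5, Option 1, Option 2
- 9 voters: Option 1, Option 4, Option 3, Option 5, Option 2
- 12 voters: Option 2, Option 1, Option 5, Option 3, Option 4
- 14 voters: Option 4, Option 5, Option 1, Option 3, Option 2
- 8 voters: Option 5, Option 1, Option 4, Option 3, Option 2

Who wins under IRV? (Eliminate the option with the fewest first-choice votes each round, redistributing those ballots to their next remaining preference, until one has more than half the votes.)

Option 4

Round 1: Option 1 9, Option 2 26, Option 3 10, Option 4 14, Option 5 8. Option 5 eliminated.
Round 2: Option 1 17, Option 2 26, Option 3 10, Option 4 14. Option 3 eliminated.
Round 3: Option 1 17, Option 2 26, Option 4 24. Option 1 eliminated.
Round 4: Option 2 26, Option 4 41. Option 4 has a majority (≥34).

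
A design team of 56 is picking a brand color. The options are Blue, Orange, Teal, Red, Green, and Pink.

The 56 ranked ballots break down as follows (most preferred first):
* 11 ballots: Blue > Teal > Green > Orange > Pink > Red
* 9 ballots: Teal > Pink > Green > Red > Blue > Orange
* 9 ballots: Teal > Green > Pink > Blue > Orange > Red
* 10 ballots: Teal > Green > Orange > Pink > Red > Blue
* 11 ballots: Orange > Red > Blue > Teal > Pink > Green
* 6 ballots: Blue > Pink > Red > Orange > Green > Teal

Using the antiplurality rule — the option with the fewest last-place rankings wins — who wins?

Pink

Last-place votes: Blue 10, Orange 9, Teal 6, Red 20, Green 11, Pink 0.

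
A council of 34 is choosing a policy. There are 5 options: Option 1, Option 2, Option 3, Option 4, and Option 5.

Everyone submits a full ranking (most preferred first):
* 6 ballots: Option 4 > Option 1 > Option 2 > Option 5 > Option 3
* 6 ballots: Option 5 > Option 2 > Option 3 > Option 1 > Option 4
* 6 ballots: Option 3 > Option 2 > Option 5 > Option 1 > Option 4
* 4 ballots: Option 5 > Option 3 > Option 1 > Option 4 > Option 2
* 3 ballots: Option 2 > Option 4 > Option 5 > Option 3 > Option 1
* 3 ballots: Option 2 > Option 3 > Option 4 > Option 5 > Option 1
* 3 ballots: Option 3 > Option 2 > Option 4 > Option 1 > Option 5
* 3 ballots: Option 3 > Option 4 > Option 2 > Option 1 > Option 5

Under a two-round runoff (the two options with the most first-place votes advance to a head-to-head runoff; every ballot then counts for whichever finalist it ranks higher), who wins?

Option 5

Round 1 first-place votes: Option 1 0, Option 2 6, Option 3 12, Option 4 6, Option 5 10. Option 3 and Option 5 advance.
Runoff: Option 3 is ranked above Option 5 on 15 ballots, Option 5 above Option 3 on 19.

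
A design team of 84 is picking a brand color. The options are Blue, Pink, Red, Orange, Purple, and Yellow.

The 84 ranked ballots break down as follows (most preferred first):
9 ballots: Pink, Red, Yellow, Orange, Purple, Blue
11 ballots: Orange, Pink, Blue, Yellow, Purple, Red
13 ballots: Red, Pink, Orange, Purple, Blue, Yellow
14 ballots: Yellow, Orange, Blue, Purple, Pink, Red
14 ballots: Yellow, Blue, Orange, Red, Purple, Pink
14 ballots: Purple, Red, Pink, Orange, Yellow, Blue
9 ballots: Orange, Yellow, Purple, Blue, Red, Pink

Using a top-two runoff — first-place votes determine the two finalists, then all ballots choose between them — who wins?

Round 1 first-place votes: Blue 0, Pink 9, Red 13, Orange 20, Purple 14, Yellow 28. Yellow and Orange advance.
Runoff: Yellow is ranked above Orange on 37 ballots, Orange above Yellow on 47.

Orange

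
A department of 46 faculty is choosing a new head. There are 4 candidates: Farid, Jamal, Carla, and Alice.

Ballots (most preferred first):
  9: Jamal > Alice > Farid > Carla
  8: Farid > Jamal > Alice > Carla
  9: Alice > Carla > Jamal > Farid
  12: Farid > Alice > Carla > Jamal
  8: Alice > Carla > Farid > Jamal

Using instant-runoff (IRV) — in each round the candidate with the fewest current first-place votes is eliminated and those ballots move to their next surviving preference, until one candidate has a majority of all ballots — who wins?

Alice

Round 1: Farid 20, Jamal 9, Carla 0, Alice 17. Carla eliminated.
Round 2: Farid 20, Jamal 9, Alice 17. Jamal eliminated.
Round 3: Farid 20, Alice 26. Alice has a majority (≥24).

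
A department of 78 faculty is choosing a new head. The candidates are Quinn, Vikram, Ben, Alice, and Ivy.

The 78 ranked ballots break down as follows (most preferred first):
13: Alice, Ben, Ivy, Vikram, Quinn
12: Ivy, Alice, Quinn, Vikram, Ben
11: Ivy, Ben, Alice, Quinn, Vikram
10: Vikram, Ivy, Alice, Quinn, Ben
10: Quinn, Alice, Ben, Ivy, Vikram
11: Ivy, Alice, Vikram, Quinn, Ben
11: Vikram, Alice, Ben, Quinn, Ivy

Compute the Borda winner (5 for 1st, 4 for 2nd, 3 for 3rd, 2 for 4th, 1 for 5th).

Alice

Quinn: 13×1 + 12×3 + 11×2 + 10×2 + 10×5 + 11×2 + 11×2 = 185
Vikram: 13×2 + 12×2 + 11×1 + 10×5 + 10×1 + 11×3 + 11×5 = 209
Ben: 13×4 + 12×1 + 11×4 + 10×1 + 10×3 + 11×1 + 11×3 = 192
Alice: 13×5 + 12×4 + 11×3 + 10×3 + 10×4 + 11×4 + 11×4 = 304
Ivy: 13×3 + 12×5 + 11×5 + 10×4 + 10×2 + 11×5 + 11×1 = 280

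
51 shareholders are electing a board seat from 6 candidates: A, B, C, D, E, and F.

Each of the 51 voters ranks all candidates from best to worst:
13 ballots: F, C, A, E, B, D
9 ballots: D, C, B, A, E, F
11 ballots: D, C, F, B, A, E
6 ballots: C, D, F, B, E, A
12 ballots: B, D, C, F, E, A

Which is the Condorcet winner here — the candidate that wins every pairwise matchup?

D

D vs A: 38–13
D vs B: 26–25
D vs C: 32–19
D vs E: 38–13
D vs F: 38–13
D beats every other candidate.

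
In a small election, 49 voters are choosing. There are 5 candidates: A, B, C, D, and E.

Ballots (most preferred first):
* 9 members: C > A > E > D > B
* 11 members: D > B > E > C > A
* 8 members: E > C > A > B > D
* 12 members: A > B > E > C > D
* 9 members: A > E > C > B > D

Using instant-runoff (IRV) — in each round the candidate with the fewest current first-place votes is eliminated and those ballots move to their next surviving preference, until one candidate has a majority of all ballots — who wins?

C

Round 1: A 21, B 0, C 9, D 11, E 8. B eliminated.
Round 2: A 21, C 9, D 11, E 8. E eliminated.
Round 3: A 21, C 17, D 11. D eliminated.
Round 4: A 21, C 28. C has a majority (≥25).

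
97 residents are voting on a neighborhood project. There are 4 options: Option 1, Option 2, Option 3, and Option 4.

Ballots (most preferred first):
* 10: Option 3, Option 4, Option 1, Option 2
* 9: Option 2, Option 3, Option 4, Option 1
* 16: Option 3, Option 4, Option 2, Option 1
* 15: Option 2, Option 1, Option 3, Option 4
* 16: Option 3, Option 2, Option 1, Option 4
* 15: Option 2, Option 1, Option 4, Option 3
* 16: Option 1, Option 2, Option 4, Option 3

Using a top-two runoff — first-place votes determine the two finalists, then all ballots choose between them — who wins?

Option 2

Round 1 first-place votes: Option 1 16, Option 2 39, Option 3 42, Option 4 0. Option 3 and Option 2 advance.
Runoff: Option 3 is ranked above Option 2 on 42 ballots, Option 2 above Option 3 on 55.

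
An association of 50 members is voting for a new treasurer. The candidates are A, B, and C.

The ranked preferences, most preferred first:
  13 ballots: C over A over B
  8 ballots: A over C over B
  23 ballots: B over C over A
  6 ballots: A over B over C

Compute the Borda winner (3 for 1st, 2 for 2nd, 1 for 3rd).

C

A: 13×2 + 8×3 + 23×1 + 6×3 = 91
B: 13×1 + 8×1 + 23×3 + 6×2 = 102
C: 13×3 + 8×2 + 23×2 + 6×1 = 107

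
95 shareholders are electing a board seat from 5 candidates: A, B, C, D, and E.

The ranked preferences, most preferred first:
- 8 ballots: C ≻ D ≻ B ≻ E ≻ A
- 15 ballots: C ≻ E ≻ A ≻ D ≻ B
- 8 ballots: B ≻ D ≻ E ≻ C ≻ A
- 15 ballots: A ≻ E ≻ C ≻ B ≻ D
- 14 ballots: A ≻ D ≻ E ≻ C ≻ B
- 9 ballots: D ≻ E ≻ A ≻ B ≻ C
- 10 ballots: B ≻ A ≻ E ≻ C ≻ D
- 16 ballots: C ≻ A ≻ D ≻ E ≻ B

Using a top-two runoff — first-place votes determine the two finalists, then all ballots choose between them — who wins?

A

Round 1 first-place votes: A 29, B 18, C 39, D 9, E 0. C and A advance.
Runoff: C is ranked above A on 47 ballots, A above C on 48.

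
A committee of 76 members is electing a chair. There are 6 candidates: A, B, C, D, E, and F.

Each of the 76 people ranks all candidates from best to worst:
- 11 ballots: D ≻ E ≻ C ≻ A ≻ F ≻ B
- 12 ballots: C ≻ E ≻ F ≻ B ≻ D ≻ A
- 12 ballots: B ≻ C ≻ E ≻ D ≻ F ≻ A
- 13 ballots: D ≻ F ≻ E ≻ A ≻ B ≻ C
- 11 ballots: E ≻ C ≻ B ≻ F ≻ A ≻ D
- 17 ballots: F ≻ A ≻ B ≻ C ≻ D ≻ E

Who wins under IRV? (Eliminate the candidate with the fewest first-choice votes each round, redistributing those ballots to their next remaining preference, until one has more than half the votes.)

Round 1: A 0, B 12, C 12, D 24, E 11, F 17. A eliminated.
Round 2: B 12, C 12, D 24, E 11, F 17. E eliminated.
Round 3: B 12, C 23, D 24, F 17. B eliminated.
Round 4: C 35, D 24, F 17. F eliminated.
Round 5: C 52, D 24. C has a majority (≥39).

C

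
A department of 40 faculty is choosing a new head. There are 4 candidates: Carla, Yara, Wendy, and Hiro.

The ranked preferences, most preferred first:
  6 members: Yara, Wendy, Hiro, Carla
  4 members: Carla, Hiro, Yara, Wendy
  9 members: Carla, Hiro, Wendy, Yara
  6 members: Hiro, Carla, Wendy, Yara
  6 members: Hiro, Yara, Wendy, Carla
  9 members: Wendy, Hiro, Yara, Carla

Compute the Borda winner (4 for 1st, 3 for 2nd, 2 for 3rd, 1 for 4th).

Hiro

Carla: 6×1 + 4×4 + 9×4 + 6×3 + 6×1 + 9×1 = 91
Yara: 6×4 + 4×2 + 9×1 + 6×1 + 6×3 + 9×2 = 83
Wendy: 6×3 + 4×1 + 9×2 + 6×2 + 6×2 + 9×4 = 100
Hiro: 6×2 + 4×3 + 9×3 + 6×4 + 6×4 + 9×3 = 126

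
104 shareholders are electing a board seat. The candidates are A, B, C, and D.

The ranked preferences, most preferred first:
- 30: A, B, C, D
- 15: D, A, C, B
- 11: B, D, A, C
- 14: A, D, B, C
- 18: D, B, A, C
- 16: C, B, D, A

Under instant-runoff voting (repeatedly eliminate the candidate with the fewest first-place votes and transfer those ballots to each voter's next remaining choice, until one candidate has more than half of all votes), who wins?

Round 1: A 44, B 11, C 16, D 33. B eliminated.
Round 2: A 44, C 16, D 44. C eliminated.
Round 3: A 44, D 60. D has a majority (≥53).

D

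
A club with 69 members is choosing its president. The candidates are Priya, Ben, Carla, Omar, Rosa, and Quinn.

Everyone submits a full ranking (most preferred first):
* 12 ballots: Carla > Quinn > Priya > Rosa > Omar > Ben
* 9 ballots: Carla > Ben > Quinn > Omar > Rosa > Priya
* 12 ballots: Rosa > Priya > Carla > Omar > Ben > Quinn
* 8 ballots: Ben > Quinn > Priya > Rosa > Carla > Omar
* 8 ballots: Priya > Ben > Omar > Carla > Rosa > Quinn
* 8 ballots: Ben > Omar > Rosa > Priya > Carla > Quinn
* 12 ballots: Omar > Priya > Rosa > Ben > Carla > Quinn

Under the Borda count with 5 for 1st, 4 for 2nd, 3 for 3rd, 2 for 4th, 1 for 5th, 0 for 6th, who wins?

Priya

Priya: 12×3 + 9×0 + 12×4 + 8×3 + 8×5 + 8×2 + 12×4 = 212
Ben: 12×0 + 9×4 + 12×1 + 8×5 + 8×4 + 8×5 + 12×2 = 184
Carla: 12×5 + 9×5 + 12×3 + 8×1 + 8×2 + 8×1 + 12×1 = 185
Omar: 12×1 + 9×2 + 12×2 + 8×0 + 8×3 + 8×4 + 12×5 = 170
Rosa: 12×2 + 9×1 + 12×5 + 8×2 + 8×1 + 8×3 + 12×3 = 177
Quinn: 12×4 + 9×3 + 12×0 + 8×4 + 8×0 + 8×0 + 12×0 = 107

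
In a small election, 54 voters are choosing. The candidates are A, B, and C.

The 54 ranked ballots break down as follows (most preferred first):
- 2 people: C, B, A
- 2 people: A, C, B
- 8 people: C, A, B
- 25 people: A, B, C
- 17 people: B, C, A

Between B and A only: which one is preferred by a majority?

A

B is ranked above A on 19 ballots; A above B on 35.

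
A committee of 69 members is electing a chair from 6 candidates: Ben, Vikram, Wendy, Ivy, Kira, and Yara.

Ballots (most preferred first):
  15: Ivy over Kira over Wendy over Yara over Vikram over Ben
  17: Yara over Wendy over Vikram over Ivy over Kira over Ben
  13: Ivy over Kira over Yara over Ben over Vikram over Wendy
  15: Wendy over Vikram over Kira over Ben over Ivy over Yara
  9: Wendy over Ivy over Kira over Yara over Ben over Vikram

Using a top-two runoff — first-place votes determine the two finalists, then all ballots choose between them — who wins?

Wendy

Round 1 first-place votes: Ben 0, Vikram 0, Wendy 24, Ivy 28, Kira 0, Yara 17. Ivy and Wendy advance.
Runoff: Ivy is ranked above Wendy on 28 ballots, Wendy above Ivy on 41.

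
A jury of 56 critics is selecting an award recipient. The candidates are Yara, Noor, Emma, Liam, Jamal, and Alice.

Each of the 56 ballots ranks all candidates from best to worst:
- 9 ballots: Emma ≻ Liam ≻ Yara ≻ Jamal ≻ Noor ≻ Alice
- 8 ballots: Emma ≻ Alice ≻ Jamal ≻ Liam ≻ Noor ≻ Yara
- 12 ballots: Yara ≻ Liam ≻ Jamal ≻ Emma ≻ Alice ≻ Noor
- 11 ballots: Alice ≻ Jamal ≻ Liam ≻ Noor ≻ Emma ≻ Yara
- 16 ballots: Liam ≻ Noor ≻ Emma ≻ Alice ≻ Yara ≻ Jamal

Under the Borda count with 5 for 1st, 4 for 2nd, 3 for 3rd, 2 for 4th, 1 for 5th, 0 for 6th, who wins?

Yara: 9×3 + 8×0 + 12×5 + 11×0 + 16×1 = 103
Noor: 9×1 + 8×1 + 12×0 + 11×2 + 16×4 = 103
Emma: 9×5 + 8×5 + 12×2 + 11×1 + 16×3 = 168
Liam: 9×4 + 8×2 + 12×4 + 11×3 + 16×5 = 213
Jamal: 9×2 + 8×3 + 12×3 + 11×4 + 16×0 = 122
Alice: 9×0 + 8×4 + 12×1 + 11×5 + 16×2 = 131

Liam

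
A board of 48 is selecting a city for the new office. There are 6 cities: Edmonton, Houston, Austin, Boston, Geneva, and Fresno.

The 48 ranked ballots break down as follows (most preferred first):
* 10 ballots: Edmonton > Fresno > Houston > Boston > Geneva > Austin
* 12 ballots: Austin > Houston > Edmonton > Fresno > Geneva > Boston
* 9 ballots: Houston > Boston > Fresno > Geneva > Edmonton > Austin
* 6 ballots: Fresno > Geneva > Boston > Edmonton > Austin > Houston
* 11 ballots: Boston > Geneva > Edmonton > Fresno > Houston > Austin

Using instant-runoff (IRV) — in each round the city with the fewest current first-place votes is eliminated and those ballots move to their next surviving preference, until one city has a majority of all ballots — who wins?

Round 1: Edmonton 10, Houston 9, Austin 12, Boston 11, Geneva 0, Fresno 6. Geneva eliminated.
Round 2: Edmonton 10, Houston 9, Austin 12, Boston 11, Fresno 6. Fresno eliminated.
Round 3: Edmonton 10, Houston 9, Austin 12, Boston 17. Houston eliminated.
Round 4: Edmonton 10, Austin 12, Boston 26. Boston has a majority (≥25).

Boston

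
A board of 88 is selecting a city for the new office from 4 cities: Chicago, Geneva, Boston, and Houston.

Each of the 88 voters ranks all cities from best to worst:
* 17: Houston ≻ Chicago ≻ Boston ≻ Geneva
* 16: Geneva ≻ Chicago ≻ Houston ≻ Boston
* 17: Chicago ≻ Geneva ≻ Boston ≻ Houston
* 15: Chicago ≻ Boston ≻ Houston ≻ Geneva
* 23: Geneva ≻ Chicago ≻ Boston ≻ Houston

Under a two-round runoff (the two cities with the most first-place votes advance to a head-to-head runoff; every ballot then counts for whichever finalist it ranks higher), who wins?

Round 1 first-place votes: Chicago 32, Geneva 39, Boston 0, Houston 17. Geneva and Chicago advance.
Runoff: Geneva is ranked above Chicago on 39 ballots, Chicago above Geneva on 49.

Chicago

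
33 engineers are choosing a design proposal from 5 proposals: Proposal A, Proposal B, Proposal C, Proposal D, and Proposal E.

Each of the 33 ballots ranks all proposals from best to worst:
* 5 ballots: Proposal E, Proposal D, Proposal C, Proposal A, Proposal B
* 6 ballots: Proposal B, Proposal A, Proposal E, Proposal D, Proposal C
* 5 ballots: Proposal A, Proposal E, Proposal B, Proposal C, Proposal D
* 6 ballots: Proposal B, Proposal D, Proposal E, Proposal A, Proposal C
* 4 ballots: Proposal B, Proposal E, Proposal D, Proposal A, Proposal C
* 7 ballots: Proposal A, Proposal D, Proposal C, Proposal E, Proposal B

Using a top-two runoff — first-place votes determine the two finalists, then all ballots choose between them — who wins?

Round 1 first-place votes: Proposal A 12, Proposal B 16, Proposal C 0, Proposal D 0, Proposal E 5. Proposal B and Proposal A advance.
Runoff: Proposal B is ranked above Proposal A on 16 ballots, Proposal A above Proposal B on 17.

Proposal A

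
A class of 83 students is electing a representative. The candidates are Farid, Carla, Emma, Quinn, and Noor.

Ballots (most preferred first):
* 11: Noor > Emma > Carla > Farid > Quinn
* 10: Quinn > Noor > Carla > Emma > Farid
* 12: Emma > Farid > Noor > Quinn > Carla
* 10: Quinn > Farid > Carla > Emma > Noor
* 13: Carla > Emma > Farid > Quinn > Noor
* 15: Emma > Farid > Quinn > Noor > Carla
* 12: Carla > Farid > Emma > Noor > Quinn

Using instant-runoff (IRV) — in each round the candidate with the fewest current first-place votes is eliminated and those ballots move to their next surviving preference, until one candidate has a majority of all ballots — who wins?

Round 1: Farid 0, Carla 25, Emma 27, Quinn 20, Noor 11. Farid eliminated.
Round 2: Carla 25, Emma 27, Quinn 20, Noor 11. Noor eliminated.
Round 3: Carla 25, Emma 38, Quinn 20. Quinn eliminated.
Round 4: Carla 45, Emma 38. Carla has a majority (≥42).

Carla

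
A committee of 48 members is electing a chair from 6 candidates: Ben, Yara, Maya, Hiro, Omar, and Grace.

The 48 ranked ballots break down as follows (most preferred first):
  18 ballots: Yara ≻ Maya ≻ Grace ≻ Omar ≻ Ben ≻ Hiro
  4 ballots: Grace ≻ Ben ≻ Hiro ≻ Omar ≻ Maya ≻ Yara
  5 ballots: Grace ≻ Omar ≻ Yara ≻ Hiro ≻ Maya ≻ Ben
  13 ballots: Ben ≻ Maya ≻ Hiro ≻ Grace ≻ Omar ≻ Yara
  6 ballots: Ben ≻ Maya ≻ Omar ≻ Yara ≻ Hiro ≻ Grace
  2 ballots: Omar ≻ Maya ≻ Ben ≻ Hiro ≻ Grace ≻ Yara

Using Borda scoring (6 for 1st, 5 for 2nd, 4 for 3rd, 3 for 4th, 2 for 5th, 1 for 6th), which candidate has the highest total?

Maya

Ben: 18×2 + 4×5 + 5×1 + 13×6 + 6×6 + 2×4 = 183
Yara: 18×6 + 4×1 + 5×4 + 13×1 + 6×3 + 2×1 = 165
Maya: 18×5 + 4×2 + 5×2 + 13×5 + 6×5 + 2×5 = 213
Hiro: 18×1 + 4×4 + 5×3 + 13×4 + 6×2 + 2×3 = 119
Omar: 18×3 + 4×3 + 5×5 + 13×2 + 6×4 + 2×6 = 153
Grace: 18×4 + 4×6 + 5×6 + 13×3 + 6×1 + 2×2 = 175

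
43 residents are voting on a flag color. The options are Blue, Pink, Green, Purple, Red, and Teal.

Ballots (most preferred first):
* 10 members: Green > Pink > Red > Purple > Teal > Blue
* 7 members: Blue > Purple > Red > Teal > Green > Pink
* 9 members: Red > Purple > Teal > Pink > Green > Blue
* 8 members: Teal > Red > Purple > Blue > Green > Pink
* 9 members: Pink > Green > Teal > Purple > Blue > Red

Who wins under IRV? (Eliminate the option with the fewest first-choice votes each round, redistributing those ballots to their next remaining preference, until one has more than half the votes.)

Red

Round 1: Blue 7, Pink 9, Green 10, Purple 0, Red 9, Teal 8. Purple eliminated.
Round 2: Blue 7, Pink 9, Green 10, Red 9, Teal 8. Blue eliminated.
Round 3: Pink 9, Green 10, Red 16, Teal 8. Teal eliminated.
Round 4: Pink 9, Green 10, Red 24. Red has a majority (≥22).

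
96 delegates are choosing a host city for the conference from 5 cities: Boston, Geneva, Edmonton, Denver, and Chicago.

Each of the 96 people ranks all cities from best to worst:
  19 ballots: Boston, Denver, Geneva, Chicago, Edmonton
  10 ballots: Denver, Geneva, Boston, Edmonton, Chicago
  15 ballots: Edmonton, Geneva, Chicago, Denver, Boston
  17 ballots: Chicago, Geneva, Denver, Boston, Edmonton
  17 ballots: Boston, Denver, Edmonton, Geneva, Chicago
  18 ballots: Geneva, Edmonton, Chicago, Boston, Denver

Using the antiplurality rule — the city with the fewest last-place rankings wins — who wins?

Geneva

Last-place votes: Boston 15, Geneva 0, Edmonton 36, Denver 18, Chicago 27.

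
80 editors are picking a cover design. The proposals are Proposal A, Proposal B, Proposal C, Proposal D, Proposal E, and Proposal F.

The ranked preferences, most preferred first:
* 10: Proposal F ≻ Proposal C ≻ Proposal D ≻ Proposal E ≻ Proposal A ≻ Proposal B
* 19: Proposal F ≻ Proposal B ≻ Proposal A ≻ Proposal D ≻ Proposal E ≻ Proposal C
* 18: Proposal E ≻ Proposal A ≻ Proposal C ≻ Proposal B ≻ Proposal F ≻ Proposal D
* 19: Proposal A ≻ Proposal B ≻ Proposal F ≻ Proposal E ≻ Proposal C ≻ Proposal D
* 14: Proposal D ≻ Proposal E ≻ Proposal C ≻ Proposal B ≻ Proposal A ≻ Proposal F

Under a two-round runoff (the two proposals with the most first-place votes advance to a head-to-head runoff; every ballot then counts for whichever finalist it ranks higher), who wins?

Proposal A

Round 1 first-place votes: Proposal A 19, Proposal B 0, Proposal C 0, Proposal D 14, Proposal E 18, Proposal F 29. Proposal F and Proposal A advance.
Runoff: Proposal F is ranked above Proposal A on 29 ballots, Proposal A above Proposal F on 51.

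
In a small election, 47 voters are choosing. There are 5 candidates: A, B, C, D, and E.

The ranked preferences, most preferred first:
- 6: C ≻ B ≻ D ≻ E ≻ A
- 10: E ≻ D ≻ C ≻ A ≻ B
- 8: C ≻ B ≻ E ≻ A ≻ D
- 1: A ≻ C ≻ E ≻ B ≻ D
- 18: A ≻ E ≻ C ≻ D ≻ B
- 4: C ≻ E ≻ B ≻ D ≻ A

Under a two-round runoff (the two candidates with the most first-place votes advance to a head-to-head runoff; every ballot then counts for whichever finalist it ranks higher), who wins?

Round 1 first-place votes: A 19, B 0, C 18, D 0, E 10. A and C advance.
Runoff: A is ranked above C on 19 ballots, C above A on 28.

C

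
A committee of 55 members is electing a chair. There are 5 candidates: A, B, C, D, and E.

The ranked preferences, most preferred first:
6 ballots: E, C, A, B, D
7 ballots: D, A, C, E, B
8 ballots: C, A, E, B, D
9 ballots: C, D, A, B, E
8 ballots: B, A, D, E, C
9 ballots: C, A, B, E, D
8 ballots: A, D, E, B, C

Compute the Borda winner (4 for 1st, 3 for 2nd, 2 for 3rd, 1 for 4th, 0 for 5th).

A

A: 6×2 + 7×3 + 8×3 + 9×2 + 8×3 + 9×3 + 8×4 = 158
B: 6×1 + 7×0 + 8×1 + 9×1 + 8×4 + 9×2 + 8×1 = 81
C: 6×3 + 7×2 + 8×4 + 9×4 + 8×0 + 9×4 + 8×0 = 136
D: 6×0 + 7×4 + 8×0 + 9×3 + 8×2 + 9×0 + 8×3 = 95
E: 6×4 + 7×1 + 8×2 + 9×0 + 8×1 + 9×1 + 8×2 = 80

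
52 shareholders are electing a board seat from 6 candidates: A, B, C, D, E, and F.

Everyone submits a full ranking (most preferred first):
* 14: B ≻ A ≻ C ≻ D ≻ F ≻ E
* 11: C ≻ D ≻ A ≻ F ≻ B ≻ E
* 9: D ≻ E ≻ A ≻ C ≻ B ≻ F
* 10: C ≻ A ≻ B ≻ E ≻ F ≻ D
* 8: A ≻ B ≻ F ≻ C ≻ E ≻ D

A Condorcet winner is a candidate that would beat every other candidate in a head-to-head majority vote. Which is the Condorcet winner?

A

A vs B: 38–14
A vs C: 31–21
A vs D: 32–20
A vs E: 43–9
A vs F: 52–0
A beats every other candidate.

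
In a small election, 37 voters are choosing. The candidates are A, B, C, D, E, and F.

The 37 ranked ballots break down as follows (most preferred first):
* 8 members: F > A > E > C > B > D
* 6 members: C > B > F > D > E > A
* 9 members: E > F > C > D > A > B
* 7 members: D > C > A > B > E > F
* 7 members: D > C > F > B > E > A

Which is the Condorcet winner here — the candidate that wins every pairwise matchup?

C vs A: 29–8
C vs B: 37–0
C vs D: 23–14
C vs E: 20–17
C vs F: 20–17
C beats every other candidate.

C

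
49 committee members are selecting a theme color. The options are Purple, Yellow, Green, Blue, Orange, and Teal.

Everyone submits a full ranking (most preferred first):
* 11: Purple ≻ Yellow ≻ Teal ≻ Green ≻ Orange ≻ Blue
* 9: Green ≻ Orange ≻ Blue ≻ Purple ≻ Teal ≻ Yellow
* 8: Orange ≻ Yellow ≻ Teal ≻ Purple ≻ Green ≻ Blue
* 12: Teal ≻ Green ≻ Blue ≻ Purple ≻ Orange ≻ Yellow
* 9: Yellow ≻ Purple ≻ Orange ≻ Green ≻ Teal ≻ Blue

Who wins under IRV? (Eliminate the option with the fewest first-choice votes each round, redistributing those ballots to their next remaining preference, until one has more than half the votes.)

Purple

Round 1: Purple 11, Yellow 9, Green 9, Blue 0, Orange 8, Teal 12. Blue eliminated.
Round 2: Purple 11, Yellow 9, Green 9, Orange 8, Teal 12. Orange eliminated.
Round 3: Purple 11, Yellow 17, Green 9, Teal 12. Green eliminated.
Round 4: Purple 20, Yellow 17, Teal 12. Teal eliminated.
Round 5: Purple 32, Yellow 17. Purple has a majority (≥25).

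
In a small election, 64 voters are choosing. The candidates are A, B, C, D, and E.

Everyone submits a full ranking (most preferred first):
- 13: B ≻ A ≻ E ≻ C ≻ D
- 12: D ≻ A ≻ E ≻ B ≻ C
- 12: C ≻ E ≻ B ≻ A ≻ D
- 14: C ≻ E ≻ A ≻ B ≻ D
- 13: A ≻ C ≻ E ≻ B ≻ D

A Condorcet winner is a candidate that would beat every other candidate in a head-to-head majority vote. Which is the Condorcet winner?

A

A vs B: 39–25
A vs C: 38–26
A vs D: 52–12
A vs E: 38–26
A beats every other candidate.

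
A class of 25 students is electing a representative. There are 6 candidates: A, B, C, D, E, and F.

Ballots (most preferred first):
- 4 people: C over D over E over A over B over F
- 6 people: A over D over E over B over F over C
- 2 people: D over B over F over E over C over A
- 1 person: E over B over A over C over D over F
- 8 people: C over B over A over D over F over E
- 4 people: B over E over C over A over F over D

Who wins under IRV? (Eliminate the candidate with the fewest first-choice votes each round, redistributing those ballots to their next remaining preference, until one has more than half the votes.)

Round 1: A 6, B 4, C 12, D 2, E 1, F 0. F eliminated.
Round 2: A 6, B 4, C 12, D 2, E 1. E eliminated.
Round 3: A 6, B 5, C 12, D 2. D eliminated.
Round 4: A 6, B 7, C 12. A eliminated.
Round 5: B 13, C 12. B has a majority (≥13).

B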